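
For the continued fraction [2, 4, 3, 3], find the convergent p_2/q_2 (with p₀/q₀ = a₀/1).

Using pₖ = aₖpₖ₋₁ + pₖ₋₂, qₖ = aₖqₖ₋₁ + qₖ₋₂ (with p₋₁=1, p₋₂=0, q₋₁=0, q₋₂=1):
  k=0: a=2, p=2, q=1
  k=1: a=4, p=9, q=4
  k=2: a=3, p=29, q=13

29/13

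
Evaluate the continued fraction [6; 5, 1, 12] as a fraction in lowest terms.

475/77

Fold from the inside: start with 12/1.
  1 + 1/12 = 13/12
  5 + 12/13 = 77/13
  6 + 13/77 = 475/77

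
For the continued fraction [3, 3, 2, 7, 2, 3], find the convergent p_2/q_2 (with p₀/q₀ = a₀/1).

Using pₖ = aₖpₖ₋₁ + pₖ₋₂, qₖ = aₖqₖ₋₁ + qₖ₋₂ (with p₋₁=1, p₋₂=0, q₋₁=0, q₋₂=1):
  k=0: a=3, p=3, q=1
  k=1: a=3, p=10, q=3
  k=2: a=2, p=23, q=7

23/7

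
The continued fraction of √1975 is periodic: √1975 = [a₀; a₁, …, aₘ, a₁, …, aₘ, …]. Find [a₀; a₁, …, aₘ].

[44; 2, 3, 1, 2, 1, 3, 2, 88]

a₀ = ⌊√1975⌋ = 44.
With m₀=0, d₀=1 and mₖ₊₁ = dₖaₖ − mₖ, dₖ₊₁ = (n − mₖ₊₁²)/dₖ, aₖ₊₁ = ⌊(a₀+mₖ₊₁)/dₖ₊₁⌋:
  k=1: m=44, d=39, a=2
  k=2: m=34, d=21, a=3
  k=3: m=29, d=54, a=1
  k=4: m=25, d=25, a=2
  k=5: m=25, d=54, a=1
  k=6: m=29, d=21, a=3
  k=7: m=34, d=39, a=2
  k=8: m=44, d=1, a=88
d=1 and a=2a₀=88 at k=8, so the next step gives (m, d) = (44, 39) again — its k=1 value — and the period has length 8.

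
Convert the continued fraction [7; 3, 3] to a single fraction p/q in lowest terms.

73/10

Using pₖ = aₖpₖ₋₁ + pₖ₋₂ and qₖ = aₖqₖ₋₁ + qₖ₋₂:
  k=0: a=7, p=7, q=1
  k=1: a=3, p=22, q=3
  k=2: a=3, p=73, q=10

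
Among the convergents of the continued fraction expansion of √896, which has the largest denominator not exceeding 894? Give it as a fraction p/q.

26461/884

√896 = [29; 1, 13, 1, 58, …] (period length 4).
Convergents:
  p_0/q_0 = 29/1
  p_1/q_1 = 30/1
  p_2/q_2 = 419/14
  p_3/q_3 = 449/15
  p_4/q_4 = 26461/884
  p_5/q_5 = 26910/899
q_4 = 884 ≤ 894 < 899 = q_5, so the answer is 26461/884.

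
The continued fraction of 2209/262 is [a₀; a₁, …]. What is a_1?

2209 = 8·262 + 113   →  a_0 = 8
262 = 2·113 + 36   →  a_1 = 2

2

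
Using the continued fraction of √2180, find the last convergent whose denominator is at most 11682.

√2180 = [46; 1, 2, 4, 2, 1, 92, …] (period length 6).
Convergents:
  p_0/q_0 = 46/1
  p_1/q_1 = 47/1
  p_2/q_2 = 140/3
  p_3/q_3 = 607/13
  p_4/q_4 = 1354/29
  p_5/q_5 = 1961/42
  p_6/q_6 = 181766/3893
  p_7/q_7 = 183727/3935
  p_8/q_8 = 549220/11763
q_7 = 3935 ≤ 11682 < 11763 = q_8, so the answer is 183727/3935.

183727/3935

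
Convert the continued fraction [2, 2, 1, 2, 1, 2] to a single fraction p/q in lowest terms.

Fold from the inside: start with 2/1.
  1 + 1/2 = 3/2
  2 + 2/3 = 8/3
  1 + 3/8 = 11/8
  2 + 8/11 = 30/11
  2 + 11/30 = 71/30

71/30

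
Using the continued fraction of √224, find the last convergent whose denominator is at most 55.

√224 = [14; 1, 28, …] (period length 2).
Convergents:
  p_0/q_0 = 14/1
  p_1/q_1 = 15/1
  p_2/q_2 = 434/29
  p_3/q_3 = 449/30
  p_4/q_4 = 13006/869
q_3 = 30 ≤ 55 < 869 = q_4, so the answer is 449/30.

449/30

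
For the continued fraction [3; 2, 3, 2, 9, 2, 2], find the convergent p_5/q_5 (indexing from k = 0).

1093/318

Using pₖ = aₖpₖ₋₁ + pₖ₋₂, qₖ = aₖqₖ₋₁ + qₖ₋₂ (with p₋₁=1, p₋₂=0, q₋₁=0, q₋₂=1):
  k=0: a=3, p=3, q=1
  k=1: a=2, p=7, q=2
  k=2: a=3, p=24, q=7
  k=3: a=2, p=55, q=16
  k=4: a=9, p=519, q=151
  k=5: a=2, p=1093, q=318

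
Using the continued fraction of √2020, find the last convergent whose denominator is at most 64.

√2020 = [44; 1, 16, 1, 88, …] (period length 4).
Convergents:
  p_0/q_0 = 44/1
  p_1/q_1 = 45/1
  p_2/q_2 = 764/17
  p_3/q_3 = 809/18
  p_4/q_4 = 71956/1601
q_3 = 18 ≤ 64 < 1601 = q_4, so the answer is 809/18.

809/18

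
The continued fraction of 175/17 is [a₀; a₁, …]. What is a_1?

3

175 = 10·17 + 5   →  a_0 = 10
17 = 3·5 + 2   →  a_1 = 3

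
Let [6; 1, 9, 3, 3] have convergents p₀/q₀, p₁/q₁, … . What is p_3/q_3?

214/31

Using pₖ = aₖpₖ₋₁ + pₖ₋₂, qₖ = aₖqₖ₋₁ + qₖ₋₂ (with p₋₁=1, p₋₂=0, q₋₁=0, q₋₂=1):
  k=0: a=6, p=6, q=1
  k=1: a=1, p=7, q=1
  k=2: a=9, p=69, q=10
  k=3: a=3, p=214, q=31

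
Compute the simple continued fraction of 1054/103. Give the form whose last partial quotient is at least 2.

1054 = 10×103 + 24
103 = 4×24 + 7
24 = 3×7 + 3
7 = 2×3 + 1
3 = 3×1 + 0  (stop)
So 1054/103 = [10; 4, 3, 2, 3].

[10; 4, 3, 2, 3]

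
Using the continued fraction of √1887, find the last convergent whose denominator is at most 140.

√1887 = [43; 2, 3, 1, 1, 1, 3, 2, 86, …] (period length 8).
Convergents:
  p_0/q_0 = 43/1
  p_1/q_1 = 87/2
  p_2/q_2 = 304/7
  p_3/q_3 = 391/9
  p_4/q_4 = 695/16
  p_5/q_5 = 1086/25
  p_6/q_6 = 3953/91
  p_7/q_7 = 8992/207
q_6 = 91 ≤ 140 < 207 = q_7, so the answer is 3953/91.

3953/91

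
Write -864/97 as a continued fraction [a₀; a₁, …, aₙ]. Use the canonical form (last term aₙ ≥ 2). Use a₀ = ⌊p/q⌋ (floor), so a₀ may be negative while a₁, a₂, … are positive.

-864 = -9·97 + 9
97 = 10·9 + 7
9 = 1·7 + 2
7 = 3·2 + 1
2 = 2·1 + 0  (stop)
So -864/97 = [-9; 10, 1, 3, 2].

[-9; 10, 1, 3, 2]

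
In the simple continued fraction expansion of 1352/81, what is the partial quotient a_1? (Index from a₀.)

1

1352 = 16·81 + 56   →  a_0 = 16
81 = 1·56 + 25   →  a_1 = 1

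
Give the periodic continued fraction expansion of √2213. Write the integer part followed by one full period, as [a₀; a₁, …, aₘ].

a₀ = ⌊√2213⌋ = 47.
With m₀=0, d₀=1 and mₖ₊₁ = dₖaₖ − mₖ, dₖ₊₁ = (n − mₖ₊₁²)/dₖ, aₖ₊₁ = ⌊(a₀+mₖ₊₁)/dₖ₊₁⌋:
  k=1: m=47, d=4, a=23
  k=2: m=45, d=47, a=1
  k=3: m=2, d=47, a=1
  k=4: m=45, d=4, a=23
  k=5: m=47, d=1, a=94
d=1 and a=2a₀=94 at k=5, so the next step gives (m, d) = (47, 4) again — its k=1 value — and the period has length 5.

[47; 23, 1, 1, 23, 94]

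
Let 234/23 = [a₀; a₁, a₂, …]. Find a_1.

5

234 = 10·23 + 4   →  a_0 = 10
23 = 5·4 + 3   →  a_1 = 5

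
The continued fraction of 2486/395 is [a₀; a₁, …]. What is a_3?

2

2486 = 6·395 + 116   →  a_0 = 6
395 = 3·116 + 47   →  a_1 = 3
116 = 2·47 + 22   →  a_2 = 2
47 = 2·22 + 3   →  a_3 = 2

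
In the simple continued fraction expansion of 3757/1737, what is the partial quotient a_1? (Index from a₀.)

3757 = 2·1737 + 283   →  a_0 = 2
1737 = 6·283 + 39   →  a_1 = 6

6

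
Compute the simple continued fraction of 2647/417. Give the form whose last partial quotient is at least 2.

2647 = 6·417 + 145
417 = 2·145 + 127
145 = 1·127 + 18
127 = 7·18 + 1
18 = 18·1 + 0  (stop)
So 2647/417 = [6; 2, 1, 7, 18].

[6; 2, 1, 7, 18]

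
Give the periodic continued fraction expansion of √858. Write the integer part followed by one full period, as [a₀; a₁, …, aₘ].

[29; 3, 2, 3, 58]

a₀ = ⌊√858⌋ = 29.
With m₀=0, d₀=1 and mₖ₊₁ = dₖaₖ − mₖ, dₖ₊₁ = (n − mₖ₊₁²)/dₖ, aₖ₊₁ = ⌊(a₀+mₖ₊₁)/dₖ₊₁⌋:
  k=1: m=29, d=17, a=3
  k=2: m=22, d=22, a=2
  k=3: m=22, d=17, a=3
  k=4: m=29, d=1, a=58
d=1 and a=2a₀=58 at k=4, so the next step gives (m, d) = (29, 17) again — its k=1 value — and the period has length 4.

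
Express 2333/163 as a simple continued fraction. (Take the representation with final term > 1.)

[14; 3, 5, 10]

2333 = 14×163 + 51
163 = 3×51 + 10
51 = 5×10 + 1
10 = 10×1 + 0  (stop)
So 2333/163 = [14; 3, 5, 10].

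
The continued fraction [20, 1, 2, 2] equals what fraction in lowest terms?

145/7

Using pₖ = aₖpₖ₋₁ + pₖ₋₂ and qₖ = aₖqₖ₋₁ + qₖ₋₂:
  k=0: a=20, p=20, q=1
  k=1: a=1, p=21, q=1
  k=2: a=2, p=62, q=3
  k=3: a=2, p=145, q=7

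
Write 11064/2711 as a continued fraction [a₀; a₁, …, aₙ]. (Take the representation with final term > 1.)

[4; 12, 3, 10, 7]

11064 = 4*2711 + 220
2711 = 12*220 + 71
220 = 3*71 + 7
71 = 10*7 + 1
7 = 7*1 + 0  (stop)
So 11064/2711 = [4; 12, 3, 10, 7].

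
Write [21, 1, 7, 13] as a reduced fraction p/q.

2297/105

Fold from the inside: start with 13/1.
  7 + 1/13 = 92/13
  1 + 13/92 = 105/92
  21 + 92/105 = 2297/105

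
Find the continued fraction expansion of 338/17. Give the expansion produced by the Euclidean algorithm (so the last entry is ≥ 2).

[19; 1, 7, 2]

338 = 19*17 + 15
17 = 1*15 + 2
15 = 7*2 + 1
2 = 2*1 + 0  (stop)
So 338/17 = [19; 1, 7, 2].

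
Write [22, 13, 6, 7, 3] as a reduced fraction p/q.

39229/1777

Fold from the inside: start with 3/1.
  7 + 1/3 = 22/3
  6 + 3/22 = 135/22
  13 + 22/135 = 1777/135
  22 + 135/1777 = 39229/1777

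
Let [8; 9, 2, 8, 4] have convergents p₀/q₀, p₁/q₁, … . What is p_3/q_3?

Using pₖ = aₖpₖ₋₁ + pₖ₋₂, qₖ = aₖqₖ₋₁ + qₖ₋₂ (with p₋₁=1, p₋₂=0, q₋₁=0, q₋₂=1):
  k=0: a=8, p=8, q=1
  k=1: a=9, p=73, q=9
  k=2: a=2, p=154, q=19
  k=3: a=8, p=1305, q=161

1305/161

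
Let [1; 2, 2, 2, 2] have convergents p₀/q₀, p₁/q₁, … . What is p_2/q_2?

Using pₖ = aₖpₖ₋₁ + pₖ₋₂, qₖ = aₖqₖ₋₁ + qₖ₋₂ (with p₋₁=1, p₋₂=0, q₋₁=0, q₋₂=1):
  k=0: a=1, p=1, q=1
  k=1: a=2, p=3, q=2
  k=2: a=2, p=7, q=5

7/5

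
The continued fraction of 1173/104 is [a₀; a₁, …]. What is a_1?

3

1173 = 11·104 + 29   →  a_0 = 11
104 = 3·29 + 17   →  a_1 = 3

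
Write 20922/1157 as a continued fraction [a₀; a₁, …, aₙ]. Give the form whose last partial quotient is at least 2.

20922 = 18·1157 + 96
1157 = 12·96 + 5
96 = 19·5 + 1
5 = 5·1 + 0  (stop)
So 20922/1157 = [18; 12, 19, 5].

[18; 12, 19, 5]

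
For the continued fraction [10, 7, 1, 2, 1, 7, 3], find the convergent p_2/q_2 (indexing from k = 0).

81/8

Using pₖ = aₖpₖ₋₁ + pₖ₋₂, qₖ = aₖqₖ₋₁ + qₖ₋₂ (with p₋₁=1, p₋₂=0, q₋₁=0, q₋₂=1):
  k=0: a=10, p=10, q=1
  k=1: a=7, p=71, q=7
  k=2: a=1, p=81, q=8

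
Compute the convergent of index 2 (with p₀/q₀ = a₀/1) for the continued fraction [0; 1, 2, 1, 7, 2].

2/3

Using pₖ = aₖpₖ₋₁ + pₖ₋₂, qₖ = aₖqₖ₋₁ + qₖ₋₂ (with p₋₁=1, p₋₂=0, q₋₁=0, q₋₂=1):
  k=0: a=0, p=0, q=1
  k=1: a=1, p=1, q=1
  k=2: a=2, p=2, q=3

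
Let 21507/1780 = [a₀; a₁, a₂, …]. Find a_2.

21507 = 12·1780 + 147   →  a_0 = 12
1780 = 12·147 + 16   →  a_1 = 12
147 = 9·16 + 3   →  a_2 = 9

9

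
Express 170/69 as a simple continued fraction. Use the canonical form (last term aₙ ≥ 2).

170 = 2*69 + 32
69 = 2*32 + 5
32 = 6*5 + 2
5 = 2*2 + 1
2 = 2*1 + 0  (stop)
So 170/69 = [2; 2, 6, 2, 2].

[2; 2, 6, 2, 2]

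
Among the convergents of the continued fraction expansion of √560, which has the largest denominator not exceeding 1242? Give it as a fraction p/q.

√560 = [23; 1, 1, 1, 46, …] (period length 4).
Convergents:
  p_0/q_0 = 23/1
  p_1/q_1 = 24/1
  p_2/q_2 = 47/2
  p_3/q_3 = 71/3
  p_4/q_4 = 3313/140
  p_5/q_5 = 3384/143
  p_6/q_6 = 6697/283
  p_7/q_7 = 10081/426
  p_8/q_8 = 470423/19879
q_7 = 426 ≤ 1242 < 19879 = q_8, so the answer is 10081/426.

10081/426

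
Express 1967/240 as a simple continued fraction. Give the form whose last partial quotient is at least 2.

1967 = 8*240 + 47
240 = 5*47 + 5
47 = 9*5 + 2
5 = 2*2 + 1
2 = 2*1 + 0  (stop)
So 1967/240 = [8; 5, 9, 2, 2].

[8; 5, 9, 2, 2]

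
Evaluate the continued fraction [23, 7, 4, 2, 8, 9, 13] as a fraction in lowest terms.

1518506/65627

Fold from the inside: start with 13/1.
  9 + 1/13 = 118/13
  8 + 13/118 = 957/118
  2 + 118/957 = 2032/957
  4 + 957/2032 = 9085/2032
  7 + 2032/9085 = 65627/9085
  23 + 9085/65627 = 1518506/65627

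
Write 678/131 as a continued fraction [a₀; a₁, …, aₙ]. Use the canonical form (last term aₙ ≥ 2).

678 = 5×131 + 23
131 = 5×23 + 16
23 = 1×16 + 7
16 = 2×7 + 2
7 = 3×2 + 1
2 = 2×1 + 0  (stop)
So 678/131 = [5; 5, 1, 2, 3, 2].

[5; 5, 1, 2, 3, 2]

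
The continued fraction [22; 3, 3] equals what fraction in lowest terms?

Using pₖ = aₖpₖ₋₁ + pₖ₋₂ and qₖ = aₖqₖ₋₁ + qₖ₋₂:
  k=0: a=22, p=22, q=1
  k=1: a=3, p=67, q=3
  k=2: a=3, p=223, q=10

223/10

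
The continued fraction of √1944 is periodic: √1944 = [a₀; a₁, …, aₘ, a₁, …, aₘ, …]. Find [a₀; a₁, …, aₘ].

a₀ = ⌊√1944⌋ = 44.
With m₀=0, d₀=1 and mₖ₊₁ = dₖaₖ − mₖ, dₖ₊₁ = (n − mₖ₊₁²)/dₖ, aₖ₊₁ = ⌊(a₀+mₖ₊₁)/dₖ₊₁⌋:
  k=1: m=44, d=8, a=11
  k=2: m=44, d=1, a=88
d=1 and a=2a₀=88 at k=2, so the next step gives (m, d) = (44, 8) again — its k=1 value — and the period has length 2.

[44; 11, 88]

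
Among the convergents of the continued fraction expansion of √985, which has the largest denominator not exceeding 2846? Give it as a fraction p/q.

√985 = [31; 2, 1, 1, 2, 62, …] (period length 5).
Convergents:
  p_0/q_0 = 31/1
  p_1/q_1 = 63/2
  p_2/q_2 = 94/3
  p_3/q_3 = 157/5
  p_4/q_4 = 408/13
  p_5/q_5 = 25453/811
  p_6/q_6 = 51314/1635
  p_7/q_7 = 76767/2446
  p_8/q_8 = 128081/4081
q_7 = 2446 ≤ 2846 < 4081 = q_8, so the answer is 76767/2446.

76767/2446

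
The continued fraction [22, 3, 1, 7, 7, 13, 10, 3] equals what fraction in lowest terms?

Using pₖ = aₖpₖ₋₁ + pₖ₋₂ and qₖ = aₖqₖ₋₁ + qₖ₋₂:
  k=0: a=22, p=22, q=1
  k=1: a=3, p=67, q=3
  k=2: a=1, p=89, q=4
  k=3: a=7, p=690, q=31
  k=4: a=7, p=4919, q=221
  k=5: a=13, p=64637, q=2904
  k=6: a=10, p=651289, q=29261
  k=7: a=3, p=2018504, q=90687

2018504/90687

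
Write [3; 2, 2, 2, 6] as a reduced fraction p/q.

263/77

Using pₖ = aₖpₖ₋₁ + pₖ₋₂ and qₖ = aₖqₖ₋₁ + qₖ₋₂:
  k=0: a=3, p=3, q=1
  k=1: a=2, p=7, q=2
  k=2: a=2, p=17, q=5
  k=3: a=2, p=41, q=12
  k=4: a=6, p=263, q=77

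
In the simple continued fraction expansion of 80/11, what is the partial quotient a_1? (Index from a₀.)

80 = 7·11 + 3   →  a_0 = 7
11 = 3·3 + 2   →  a_1 = 3

3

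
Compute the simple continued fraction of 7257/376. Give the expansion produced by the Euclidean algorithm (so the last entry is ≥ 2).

7257 = 19*376 + 113
376 = 3*113 + 37
113 = 3*37 + 2
37 = 18*2 + 1
2 = 2*1 + 0  (stop)
So 7257/376 = [19; 3, 3, 18, 2].

[19; 3, 3, 18, 2]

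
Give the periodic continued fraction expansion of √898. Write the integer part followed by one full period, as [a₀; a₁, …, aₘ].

a₀ = ⌊√898⌋ = 29.
With m₀=0, d₀=1 and mₖ₊₁ = dₖaₖ − mₖ, dₖ₊₁ = (n − mₖ₊₁²)/dₖ, aₖ₊₁ = ⌊(a₀+mₖ₊₁)/dₖ₊₁⌋:
  k=1: m=29, d=57, a=1
  k=2: m=28, d=2, a=28
  k=3: m=28, d=57, a=1
  k=4: m=29, d=1, a=58
d=1 and a=2a₀=58 at k=4, so the next step gives (m, d) = (29, 57) again — its k=1 value — and the period has length 4.

[29; 1, 28, 1, 58]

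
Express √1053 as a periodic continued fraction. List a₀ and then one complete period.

a₀ = ⌊√1053⌋ = 32.
With m₀=0, d₀=1 and mₖ₊₁ = dₖaₖ − mₖ, dₖ₊₁ = (n − mₖ₊₁²)/dₖ, aₖ₊₁ = ⌊(a₀+mₖ₊₁)/dₖ₊₁⌋:
  k=1: m=32, d=29, a=2
  k=2: m=26, d=13, a=4
  k=3: m=26, d=29, a=2
  k=4: m=32, d=1, a=64
d=1 and a=2a₀=64 at k=4, so the next step gives (m, d) = (32, 29) again — its k=1 value — and the period has length 4.

[32; 2, 4, 2, 64]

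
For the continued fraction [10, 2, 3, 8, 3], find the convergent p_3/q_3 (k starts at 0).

Using pₖ = aₖpₖ₋₁ + pₖ₋₂, qₖ = aₖqₖ₋₁ + qₖ₋₂ (with p₋₁=1, p₋₂=0, q₋₁=0, q₋₂=1):
  k=0: a=10, p=10, q=1
  k=1: a=2, p=21, q=2
  k=2: a=3, p=73, q=7
  k=3: a=8, p=605, q=58

605/58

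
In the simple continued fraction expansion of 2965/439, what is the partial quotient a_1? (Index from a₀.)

2965 = 6·439 + 331   →  a_0 = 6
439 = 1·331 + 108   →  a_1 = 1

1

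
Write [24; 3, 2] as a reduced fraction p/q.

170/7

Using pₖ = aₖpₖ₋₁ + pₖ₋₂ and qₖ = aₖqₖ₋₁ + qₖ₋₂:
  k=0: a=24, p=24, q=1
  k=1: a=3, p=73, q=3
  k=2: a=2, p=170, q=7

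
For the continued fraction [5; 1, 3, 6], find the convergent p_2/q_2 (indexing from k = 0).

23/4

Using pₖ = aₖpₖ₋₁ + pₖ₋₂, qₖ = aₖqₖ₋₁ + qₖ₋₂ (with p₋₁=1, p₋₂=0, q₋₁=0, q₋₂=1):
  k=0: a=5, p=5, q=1
  k=1: a=1, p=6, q=1
  k=2: a=3, p=23, q=4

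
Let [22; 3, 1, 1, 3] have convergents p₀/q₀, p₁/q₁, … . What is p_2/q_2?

89/4

Using pₖ = aₖpₖ₋₁ + pₖ₋₂, qₖ = aₖqₖ₋₁ + qₖ₋₂ (with p₋₁=1, p₋₂=0, q₋₁=0, q₋₂=1):
  k=0: a=22, p=22, q=1
  k=1: a=3, p=67, q=3
  k=2: a=1, p=89, q=4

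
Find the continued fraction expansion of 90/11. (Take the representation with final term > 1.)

90 = 8×11 + 2
11 = 5×2 + 1
2 = 2×1 + 0  (stop)
So 90/11 = [8; 5, 2].

[8; 5, 2]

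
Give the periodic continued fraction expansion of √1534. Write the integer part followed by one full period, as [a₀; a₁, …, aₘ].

a₀ = ⌊√1534⌋ = 39.
With m₀=0, d₀=1 and mₖ₊₁ = dₖaₖ − mₖ, dₖ₊₁ = (n − mₖ₊₁²)/dₖ, aₖ₊₁ = ⌊(a₀+mₖ₊₁)/dₖ₊₁⌋:
  k=1: m=39, d=13, a=6
  k=2: m=39, d=1, a=78
d=1 and a=2a₀=78 at k=2, so the next step gives (m, d) = (39, 13) again — its k=1 value — and the period has length 2.

[39; 6, 78]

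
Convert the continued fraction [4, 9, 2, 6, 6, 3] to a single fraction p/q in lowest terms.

Fold from the inside: start with 3/1.
  6 + 1/3 = 19/3
  6 + 3/19 = 117/19
  2 + 19/117 = 253/117
  9 + 117/253 = 2394/253
  4 + 253/2394 = 9829/2394

9829/2394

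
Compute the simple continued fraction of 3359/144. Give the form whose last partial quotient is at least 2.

3359 = 23×144 + 47
144 = 3×47 + 3
47 = 15×3 + 2
3 = 1×2 + 1
2 = 2×1 + 0  (stop)
So 3359/144 = [23; 3, 15, 1, 2].

[23; 3, 15, 1, 2]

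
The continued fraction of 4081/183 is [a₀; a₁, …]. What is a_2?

4081 = 22·183 + 55   →  a_0 = 22
183 = 3·55 + 18   →  a_1 = 3
55 = 3·18 + 1   →  a_2 = 3

3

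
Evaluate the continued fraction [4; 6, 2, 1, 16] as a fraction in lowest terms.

1318/317

Using pₖ = aₖpₖ₋₁ + pₖ₋₂ and qₖ = aₖqₖ₋₁ + qₖ₋₂:
  k=0: a=4, p=4, q=1
  k=1: a=6, p=25, q=6
  k=2: a=2, p=54, q=13
  k=3: a=1, p=79, q=19
  k=4: a=16, p=1318, q=317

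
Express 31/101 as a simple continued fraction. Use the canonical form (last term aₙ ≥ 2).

[0; 3, 3, 1, 7]

31 = 0*101 + 31
101 = 3*31 + 8
31 = 3*8 + 7
8 = 1*7 + 1
7 = 7*1 + 0  (stop)
So 31/101 = [0; 3, 3, 1, 7].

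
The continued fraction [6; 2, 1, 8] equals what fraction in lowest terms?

165/26

Fold from the inside: start with 8/1.
  1 + 1/8 = 9/8
  2 + 8/9 = 26/9
  6 + 9/26 = 165/26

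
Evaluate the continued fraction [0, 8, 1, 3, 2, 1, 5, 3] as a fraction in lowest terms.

Fold from the inside: start with 3/1.
  5 + 1/3 = 16/3
  1 + 3/16 = 19/16
  2 + 16/19 = 54/19
  3 + 19/54 = 181/54
  1 + 54/181 = 235/181
  8 + 181/235 = 2061/235
  0 + 235/2061 = 235/2061

235/2061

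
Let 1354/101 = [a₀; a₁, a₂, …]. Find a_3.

6

1354 = 13·101 + 41   →  a_0 = 13
101 = 2·41 + 19   →  a_1 = 2
41 = 2·19 + 3   →  a_2 = 2
19 = 6·3 + 1   →  a_3 = 6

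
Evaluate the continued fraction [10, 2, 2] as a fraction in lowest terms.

Fold from the inside: start with 2/1.
  2 + 1/2 = 5/2
  10 + 2/5 = 52/5

52/5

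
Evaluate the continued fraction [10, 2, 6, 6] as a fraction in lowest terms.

837/80

Fold from the inside: start with 6/1.
  6 + 1/6 = 37/6
  2 + 6/37 = 80/37
  10 + 37/80 = 837/80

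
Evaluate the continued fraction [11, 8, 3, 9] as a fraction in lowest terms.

2591/233

Using pₖ = aₖpₖ₋₁ + pₖ₋₂ and qₖ = aₖqₖ₋₁ + qₖ₋₂:
  k=0: a=11, p=11, q=1
  k=1: a=8, p=89, q=8
  k=2: a=3, p=278, q=25
  k=3: a=9, p=2591, q=233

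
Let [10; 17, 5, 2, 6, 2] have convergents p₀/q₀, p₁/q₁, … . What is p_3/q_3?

Using pₖ = aₖpₖ₋₁ + pₖ₋₂, qₖ = aₖqₖ₋₁ + qₖ₋₂ (with p₋₁=1, p₋₂=0, q₋₁=0, q₋₂=1):
  k=0: a=10, p=10, q=1
  k=1: a=17, p=171, q=17
  k=2: a=5, p=865, q=86
  k=3: a=2, p=1901, q=189

1901/189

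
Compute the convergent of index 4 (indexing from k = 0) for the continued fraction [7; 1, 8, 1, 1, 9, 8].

150/19

Using pₖ = aₖpₖ₋₁ + pₖ₋₂, qₖ = aₖqₖ₋₁ + qₖ₋₂ (with p₋₁=1, p₋₂=0, q₋₁=0, q₋₂=1):
  k=0: a=7, p=7, q=1
  k=1: a=1, p=8, q=1
  k=2: a=8, p=71, q=9
  k=3: a=1, p=79, q=10
  k=4: a=1, p=150, q=19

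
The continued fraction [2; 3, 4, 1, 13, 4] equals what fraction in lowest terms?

Fold from the inside: start with 4/1.
  13 + 1/4 = 53/4
  1 + 4/53 = 57/53
  4 + 53/57 = 281/57
  3 + 57/281 = 900/281
  2 + 281/900 = 2081/900

2081/900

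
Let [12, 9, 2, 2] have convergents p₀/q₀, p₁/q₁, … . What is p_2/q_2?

230/19

Using pₖ = aₖpₖ₋₁ + pₖ₋₂, qₖ = aₖqₖ₋₁ + qₖ₋₂ (with p₋₁=1, p₋₂=0, q₋₁=0, q₋₂=1):
  k=0: a=12, p=12, q=1
  k=1: a=9, p=109, q=9
  k=2: a=2, p=230, q=19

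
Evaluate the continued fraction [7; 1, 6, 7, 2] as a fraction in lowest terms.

Fold from the inside: start with 2/1.
  7 + 1/2 = 15/2
  6 + 2/15 = 92/15
  1 + 15/92 = 107/92
  7 + 92/107 = 841/107

841/107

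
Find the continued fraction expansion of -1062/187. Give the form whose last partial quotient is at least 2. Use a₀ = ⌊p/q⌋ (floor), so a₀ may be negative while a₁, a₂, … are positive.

[-6; 3, 8, 1, 1, 3]

-1062 = -6*187 + 60
187 = 3*60 + 7
60 = 8*7 + 4
7 = 1*4 + 3
4 = 1*3 + 1
3 = 3*1 + 0  (stop)
So -1062/187 = [-6; 3, 8, 1, 1, 3].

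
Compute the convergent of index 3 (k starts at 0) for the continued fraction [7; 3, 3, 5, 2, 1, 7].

Using pₖ = aₖpₖ₋₁ + pₖ₋₂, qₖ = aₖqₖ₋₁ + qₖ₋₂ (with p₋₁=1, p₋₂=0, q₋₁=0, q₋₂=1):
  k=0: a=7, p=7, q=1
  k=1: a=3, p=22, q=3
  k=2: a=3, p=73, q=10
  k=3: a=5, p=387, q=53

387/53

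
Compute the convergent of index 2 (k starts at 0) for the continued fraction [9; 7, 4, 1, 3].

Using pₖ = aₖpₖ₋₁ + pₖ₋₂, qₖ = aₖqₖ₋₁ + qₖ₋₂ (with p₋₁=1, p₋₂=0, q₋₁=0, q₋₂=1):
  k=0: a=9, p=9, q=1
  k=1: a=7, p=64, q=7
  k=2: a=4, p=265, q=29

265/29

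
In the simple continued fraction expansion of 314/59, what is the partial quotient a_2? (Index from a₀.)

9

314 = 5·59 + 19   →  a_0 = 5
59 = 3·19 + 2   →  a_1 = 3
19 = 9·2 + 1   →  a_2 = 9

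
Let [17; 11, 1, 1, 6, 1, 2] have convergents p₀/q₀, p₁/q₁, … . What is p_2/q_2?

Using pₖ = aₖpₖ₋₁ + pₖ₋₂, qₖ = aₖqₖ₋₁ + qₖ₋₂ (with p₋₁=1, p₋₂=0, q₋₁=0, q₋₂=1):
  k=0: a=17, p=17, q=1
  k=1: a=11, p=188, q=11
  k=2: a=1, p=205, q=12

205/12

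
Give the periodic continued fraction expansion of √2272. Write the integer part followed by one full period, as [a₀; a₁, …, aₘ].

[47; 1, 1, 1, 94]

a₀ = ⌊√2272⌋ = 47.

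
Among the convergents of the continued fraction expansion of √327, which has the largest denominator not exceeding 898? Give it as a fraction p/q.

7830/433

√327 = [18; 12, 36, …] (period length 2).
Convergents:
  p_0/q_0 = 18/1
  p_1/q_1 = 217/12
  p_2/q_2 = 7830/433
  p_3/q_3 = 94177/5208
q_2 = 433 ≤ 898 < 5208 = q_3, so the answer is 7830/433.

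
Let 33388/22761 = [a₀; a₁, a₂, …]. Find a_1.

2

33388 = 1·22761 + 10627   →  a_0 = 1
22761 = 2·10627 + 1507   →  a_1 = 2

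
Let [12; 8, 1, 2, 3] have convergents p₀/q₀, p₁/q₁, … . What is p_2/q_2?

Using pₖ = aₖpₖ₋₁ + pₖ₋₂, qₖ = aₖqₖ₋₁ + qₖ₋₂ (with p₋₁=1, p₋₂=0, q₋₁=0, q₋₂=1):
  k=0: a=12, p=12, q=1
  k=1: a=8, p=97, q=8
  k=2: a=1, p=109, q=9

109/9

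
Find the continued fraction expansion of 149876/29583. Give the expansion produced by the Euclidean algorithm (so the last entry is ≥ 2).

149876 = 5×29583 + 1961
29583 = 15×1961 + 168
1961 = 11×168 + 113
168 = 1×113 + 55
113 = 2×55 + 3
55 = 18×3 + 1
3 = 3×1 + 0  (stop)
So 149876/29583 = [5; 15, 11, 1, 2, 18, 3].

[5; 15, 11, 1, 2, 18, 3]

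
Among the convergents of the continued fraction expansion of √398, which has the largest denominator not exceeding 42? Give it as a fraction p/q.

√398 = [19; 1, 18, 1, 38, …] (period length 4).
Convergents:
  p_0/q_0 = 19/1
  p_1/q_1 = 20/1
  p_2/q_2 = 379/19
  p_3/q_3 = 399/20
  p_4/q_4 = 15541/779
q_3 = 20 ≤ 42 < 779 = q_4, so the answer is 399/20.

399/20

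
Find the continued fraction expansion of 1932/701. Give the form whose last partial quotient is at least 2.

1932 = 2×701 + 530
701 = 1×530 + 171
530 = 3×171 + 17
171 = 10×17 + 1
17 = 17×1 + 0  (stop)
So 1932/701 = [2; 1, 3, 10, 17].

[2; 1, 3, 10, 17]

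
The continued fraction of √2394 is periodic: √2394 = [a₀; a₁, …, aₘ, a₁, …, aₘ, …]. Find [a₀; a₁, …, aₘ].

a₀ = ⌊√2394⌋ = 48.
With m₀=0, d₀=1 and mₖ₊₁ = dₖaₖ − mₖ, dₖ₊₁ = (n − mₖ₊₁²)/dₖ, aₖ₊₁ = ⌊(a₀+mₖ₊₁)/dₖ₊₁⌋:
  k=1: m=48, d=90, a=1
  k=2: m=42, d=7, a=12
  k=3: m=42, d=90, a=1
  k=4: m=48, d=1, a=96
d=1 and a=2a₀=96 at k=4, so the next step gives (m, d) = (48, 90) again — its k=1 value — and the period has length 4.

[48; 1, 12, 1, 96]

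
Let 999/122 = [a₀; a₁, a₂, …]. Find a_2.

3

999 = 8·122 + 23   →  a_0 = 8
122 = 5·23 + 7   →  a_1 = 5
23 = 3·7 + 2   →  a_2 = 3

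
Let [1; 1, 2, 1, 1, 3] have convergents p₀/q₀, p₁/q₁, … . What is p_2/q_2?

Using pₖ = aₖpₖ₋₁ + pₖ₋₂, qₖ = aₖqₖ₋₁ + qₖ₋₂ (with p₋₁=1, p₋₂=0, q₋₁=0, q₋₂=1):
  k=0: a=1, p=1, q=1
  k=1: a=1, p=2, q=1
  k=2: a=2, p=5, q=3

5/3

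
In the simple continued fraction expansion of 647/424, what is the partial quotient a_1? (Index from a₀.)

1

647 = 1·424 + 223   →  a_0 = 1
424 = 1·223 + 201   →  a_1 = 1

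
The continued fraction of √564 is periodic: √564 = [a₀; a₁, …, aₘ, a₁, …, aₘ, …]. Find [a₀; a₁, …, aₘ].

a₀ = ⌊√564⌋ = 23.
With m₀=0, d₀=1 and mₖ₊₁ = dₖaₖ − mₖ, dₖ₊₁ = (n − mₖ₊₁²)/dₖ, aₖ₊₁ = ⌊(a₀+mₖ₊₁)/dₖ₊₁⌋:
  k=1: m=23, d=35, a=1
  k=2: m=12, d=12, a=2
  k=3: m=12, d=35, a=1
  k=4: m=23, d=1, a=46
d=1 and a=2a₀=46 at k=4, so the next step gives (m, d) = (23, 35) again — its k=1 value — and the period has length 4.

[23; 1, 2, 1, 46]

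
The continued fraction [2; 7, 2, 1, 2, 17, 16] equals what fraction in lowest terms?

35150/16459

Fold from the inside: start with 16/1.
  17 + 1/16 = 273/16
  2 + 16/273 = 562/273
  1 + 273/562 = 835/562
  2 + 562/835 = 2232/835
  7 + 835/2232 = 16459/2232
  2 + 2232/16459 = 35150/16459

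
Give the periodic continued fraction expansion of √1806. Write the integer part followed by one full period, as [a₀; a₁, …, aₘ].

a₀ = ⌊√1806⌋ = 42.
With m₀=0, d₀=1 and mₖ₊₁ = dₖaₖ − mₖ, dₖ₊₁ = (n − mₖ₊₁²)/dₖ, aₖ₊₁ = ⌊(a₀+mₖ₊₁)/dₖ₊₁⌋:
  k=1: m=42, d=42, a=2
  k=2: m=42, d=1, a=84
d=1 and a=2a₀=84 at k=2, so the next step gives (m, d) = (42, 42) again — its k=1 value — and the period has length 2.

[42; 2, 84]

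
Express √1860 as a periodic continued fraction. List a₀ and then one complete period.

a₀ = ⌊√1860⌋ = 43.

[43; 7, 1, 4, 1, 7, 86]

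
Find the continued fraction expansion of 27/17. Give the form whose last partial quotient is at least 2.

27 = 1*17 + 10
17 = 1*10 + 7
10 = 1*7 + 3
7 = 2*3 + 1
3 = 3*1 + 0  (stop)
So 27/17 = [1; 1, 1, 2, 3].

[1; 1, 1, 2, 3]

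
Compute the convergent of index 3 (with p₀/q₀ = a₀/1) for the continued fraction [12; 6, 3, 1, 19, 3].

Using pₖ = aₖpₖ₋₁ + pₖ₋₂, qₖ = aₖqₖ₋₁ + qₖ₋₂ (with p₋₁=1, p₋₂=0, q₋₁=0, q₋₂=1):
  k=0: a=12, p=12, q=1
  k=1: a=6, p=73, q=6
  k=2: a=3, p=231, q=19
  k=3: a=1, p=304, q=25

304/25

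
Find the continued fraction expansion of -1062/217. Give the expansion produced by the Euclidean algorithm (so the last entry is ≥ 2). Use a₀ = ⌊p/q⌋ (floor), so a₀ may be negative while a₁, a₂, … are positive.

[-5; 9, 2, 3, 3]

-1062 = -5×217 + 23
217 = 9×23 + 10
23 = 2×10 + 3
10 = 3×3 + 1
3 = 3×1 + 0  (stop)
So -1062/217 = [-5; 9, 2, 3, 3].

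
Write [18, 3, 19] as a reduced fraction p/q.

1063/58

Fold from the inside: start with 19/1.
  3 + 1/19 = 58/19
  18 + 19/58 = 1063/58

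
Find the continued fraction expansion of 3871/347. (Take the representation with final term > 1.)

[11; 6, 2, 2, 1, 7]

3871 = 11×347 + 54
347 = 6×54 + 23
54 = 2×23 + 8
23 = 2×8 + 7
8 = 1×7 + 1
7 = 7×1 + 0  (stop)
So 3871/347 = [11; 6, 2, 2, 1, 7].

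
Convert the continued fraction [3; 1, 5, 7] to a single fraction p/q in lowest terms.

165/43

Fold from the inside: start with 7/1.
  5 + 1/7 = 36/7
  1 + 7/36 = 43/36
  3 + 36/43 = 165/43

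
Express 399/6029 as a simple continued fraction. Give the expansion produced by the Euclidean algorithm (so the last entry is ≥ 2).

399 = 0×6029 + 399
6029 = 15×399 + 44
399 = 9×44 + 3
44 = 14×3 + 2
3 = 1×2 + 1
2 = 2×1 + 0  (stop)
So 399/6029 = [0; 15, 9, 14, 1, 2].

[0; 15, 9, 14, 1, 2]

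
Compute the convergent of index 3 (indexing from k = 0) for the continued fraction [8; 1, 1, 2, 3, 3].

Using pₖ = aₖpₖ₋₁ + pₖ₋₂, qₖ = aₖqₖ₋₁ + qₖ₋₂ (with p₋₁=1, p₋₂=0, q₋₁=0, q₋₂=1):
  k=0: a=8, p=8, q=1
  k=1: a=1, p=9, q=1
  k=2: a=1, p=17, q=2
  k=3: a=2, p=43, q=5

43/5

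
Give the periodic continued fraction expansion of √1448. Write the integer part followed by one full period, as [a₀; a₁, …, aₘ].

[38; 19, 76]

a₀ = ⌊√1448⌋ = 38.
With m₀=0, d₀=1 and mₖ₊₁ = dₖaₖ − mₖ, dₖ₊₁ = (n − mₖ₊₁²)/dₖ, aₖ₊₁ = ⌊(a₀+mₖ₊₁)/dₖ₊₁⌋:
  k=1: m=38, d=4, a=19
  k=2: m=38, d=1, a=76
d=1 and a=2a₀=76 at k=2, so the next step gives (m, d) = (38, 4) again — its k=1 value — and the period has length 2.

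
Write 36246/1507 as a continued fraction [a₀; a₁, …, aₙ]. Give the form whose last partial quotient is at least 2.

36246 = 24×1507 + 78
1507 = 19×78 + 25
78 = 3×25 + 3
25 = 8×3 + 1
3 = 3×1 + 0  (stop)
So 36246/1507 = [24; 19, 3, 8, 3].

[24; 19, 3, 8, 3]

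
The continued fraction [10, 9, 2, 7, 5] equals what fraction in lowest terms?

7367/729

Fold from the inside: start with 5/1.
  7 + 1/5 = 36/5
  2 + 5/36 = 77/36
  9 + 36/77 = 729/77
  10 + 77/729 = 7367/729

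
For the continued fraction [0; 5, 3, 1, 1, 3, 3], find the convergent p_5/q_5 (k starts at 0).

25/132

Using pₖ = aₖpₖ₋₁ + pₖ₋₂, qₖ = aₖqₖ₋₁ + qₖ₋₂ (with p₋₁=1, p₋₂=0, q₋₁=0, q₋₂=1):
  k=0: a=0, p=0, q=1
  k=1: a=5, p=1, q=5
  k=2: a=3, p=3, q=16
  k=3: a=1, p=4, q=21
  k=4: a=1, p=7, q=37
  k=5: a=3, p=25, q=132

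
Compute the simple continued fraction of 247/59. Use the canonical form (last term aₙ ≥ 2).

[4; 5, 2, 1, 3]

247 = 4*59 + 11
59 = 5*11 + 4
11 = 2*4 + 3
4 = 1*3 + 1
3 = 3*1 + 0  (stop)
So 247/59 = [4; 5, 2, 1, 3].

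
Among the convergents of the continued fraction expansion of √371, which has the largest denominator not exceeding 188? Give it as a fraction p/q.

1695/88

√371 = [19; 3, 1, 4, 1, 3, 38, …] (period length 6).
Convergents:
  p_0/q_0 = 19/1
  p_1/q_1 = 58/3
  p_2/q_2 = 77/4
  p_3/q_3 = 366/19
  p_4/q_4 = 443/23
  p_5/q_5 = 1695/88
  p_6/q_6 = 64853/3367
q_5 = 88 ≤ 188 < 3367 = q_6, so the answer is 1695/88.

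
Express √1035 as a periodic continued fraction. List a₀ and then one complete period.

a₀ = ⌊√1035⌋ = 32.
With m₀=0, d₀=1 and mₖ₊₁ = dₖaₖ − mₖ, dₖ₊₁ = (n − mₖ₊₁²)/dₖ, aₖ₊₁ = ⌊(a₀+mₖ₊₁)/dₖ₊₁⌋:
  k=1: m=32, d=11, a=5
  k=2: m=23, d=46, a=1
  k=3: m=23, d=11, a=5
  k=4: m=32, d=1, a=64
d=1 and a=2a₀=64 at k=4, so the next step gives (m, d) = (32, 11) again — its k=1 value — and the period has length 4.

[32; 5, 1, 5, 64]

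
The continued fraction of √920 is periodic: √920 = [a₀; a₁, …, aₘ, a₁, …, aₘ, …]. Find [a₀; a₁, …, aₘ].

[30; 3, 60]

a₀ = ⌊√920⌋ = 30.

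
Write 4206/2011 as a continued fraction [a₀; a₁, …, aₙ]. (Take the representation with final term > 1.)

4206 = 2*2011 + 184
2011 = 10*184 + 171
184 = 1*171 + 13
171 = 13*13 + 2
13 = 6*2 + 1
2 = 2*1 + 0  (stop)
So 4206/2011 = [2; 10, 1, 13, 6, 2].

[2; 10, 1, 13, 6, 2]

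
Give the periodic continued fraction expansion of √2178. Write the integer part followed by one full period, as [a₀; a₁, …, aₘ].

a₀ = ⌊√2178⌋ = 46.
With m₀=0, d₀=1 and mₖ₊₁ = dₖaₖ − mₖ, dₖ₊₁ = (n − mₖ₊₁²)/dₖ, aₖ₊₁ = ⌊(a₀+mₖ₊₁)/dₖ₊₁⌋:
  k=1: m=46, d=62, a=1
  k=2: m=16, d=31, a=2
  k=3: m=46, d=2, a=46
  k=4: m=46, d=31, a=2
  k=5: m=16, d=62, a=1
  k=6: m=46, d=1, a=92
d=1 and a=2a₀=92 at k=6, so the next step gives (m, d) = (46, 62) again — its k=1 value — and the period has length 6.

[46; 1, 2, 46, 2, 1, 92]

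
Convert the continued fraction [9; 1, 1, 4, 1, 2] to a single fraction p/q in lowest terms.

Fold from the inside: start with 2/1.
  1 + 1/2 = 3/2
  4 + 2/3 = 14/3
  1 + 3/14 = 17/14
  1 + 14/17 = 31/17
  9 + 17/31 = 296/31

296/31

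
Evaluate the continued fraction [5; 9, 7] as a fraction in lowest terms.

327/64

Using pₖ = aₖpₖ₋₁ + pₖ₋₂ and qₖ = aₖqₖ₋₁ + qₖ₋₂:
  k=0: a=5, p=5, q=1
  k=1: a=9, p=46, q=9
  k=2: a=7, p=327, q=64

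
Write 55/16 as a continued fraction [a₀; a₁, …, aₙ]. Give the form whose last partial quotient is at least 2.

55 = 3×16 + 7
16 = 2×7 + 2
7 = 3×2 + 1
2 = 2×1 + 0  (stop)
So 55/16 = [3; 2, 3, 2].

[3; 2, 3, 2]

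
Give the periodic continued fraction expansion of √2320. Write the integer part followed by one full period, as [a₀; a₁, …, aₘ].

a₀ = ⌊√2320⌋ = 48.
With m₀=0, d₀=1 and mₖ₊₁ = dₖaₖ − mₖ, dₖ₊₁ = (n − mₖ₊₁²)/dₖ, aₖ₊₁ = ⌊(a₀+mₖ₊₁)/dₖ₊₁⌋:
  k=1: m=48, d=16, a=6
  k=2: m=48, d=1, a=96
d=1 and a=2a₀=96 at k=2, so the next step gives (m, d) = (48, 16) again — its k=1 value — and the period has length 2.

[48; 6, 96]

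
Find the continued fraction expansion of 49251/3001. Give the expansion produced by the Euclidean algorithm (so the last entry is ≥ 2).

[16; 2, 2, 3, 14, 2, 2, 2]

49251 = 16×3001 + 1235
3001 = 2×1235 + 531
1235 = 2×531 + 173
531 = 3×173 + 12
173 = 14×12 + 5
12 = 2×5 + 2
5 = 2×2 + 1
2 = 2×1 + 0  (stop)
So 49251/3001 = [16; 2, 2, 3, 14, 2, 2, 2].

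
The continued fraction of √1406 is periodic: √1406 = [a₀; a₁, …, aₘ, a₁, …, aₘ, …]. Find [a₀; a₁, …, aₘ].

a₀ = ⌊√1406⌋ = 37.
With m₀=0, d₀=1 and mₖ₊₁ = dₖaₖ − mₖ, dₖ₊₁ = (n − mₖ₊₁²)/dₖ, aₖ₊₁ = ⌊(a₀+mₖ₊₁)/dₖ₊₁⌋:
  k=1: m=37, d=37, a=2
  k=2: m=37, d=1, a=74
d=1 and a=2a₀=74 at k=2, so the next step gives (m, d) = (37, 37) again — its k=1 value — and the period has length 2.

[37; 2, 74]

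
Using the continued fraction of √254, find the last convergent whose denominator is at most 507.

7889/495

√254 = [15; 1, 14, 1, 30, …] (period length 4).
Convergents:
  p_0/q_0 = 15/1
  p_1/q_1 = 16/1
  p_2/q_2 = 239/15
  p_3/q_3 = 255/16
  p_4/q_4 = 7889/495
  p_5/q_5 = 8144/511
q_4 = 495 ≤ 507 < 511 = q_5, so the answer is 7889/495.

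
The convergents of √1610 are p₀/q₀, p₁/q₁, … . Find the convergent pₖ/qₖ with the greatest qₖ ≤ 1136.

√1610 = [40; 8, 80, …] (period length 2).
Convergents:
  p_0/q_0 = 40/1
  p_1/q_1 = 321/8
  p_2/q_2 = 25720/641
  p_3/q_3 = 206081/5136
q_2 = 641 ≤ 1136 < 5136 = q_3, so the answer is 25720/641.

25720/641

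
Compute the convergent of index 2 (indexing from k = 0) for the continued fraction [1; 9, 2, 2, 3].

Using pₖ = aₖpₖ₋₁ + pₖ₋₂, qₖ = aₖqₖ₋₁ + qₖ₋₂ (with p₋₁=1, p₋₂=0, q₋₁=0, q₋₂=1):
  k=0: a=1, p=1, q=1
  k=1: a=9, p=10, q=9
  k=2: a=2, p=21, q=19

21/19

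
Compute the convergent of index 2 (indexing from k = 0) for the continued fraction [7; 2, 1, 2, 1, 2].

Using pₖ = aₖpₖ₋₁ + pₖ₋₂, qₖ = aₖqₖ₋₁ + qₖ₋₂ (with p₋₁=1, p₋₂=0, q₋₁=0, q₋₂=1):
  k=0: a=7, p=7, q=1
  k=1: a=2, p=15, q=2
  k=2: a=1, p=22, q=3

22/3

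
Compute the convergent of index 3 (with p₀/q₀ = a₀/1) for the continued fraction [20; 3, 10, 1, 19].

Using pₖ = aₖpₖ₋₁ + pₖ₋₂, qₖ = aₖqₖ₋₁ + qₖ₋₂ (with p₋₁=1, p₋₂=0, q₋₁=0, q₋₂=1):
  k=0: a=20, p=20, q=1
  k=1: a=3, p=61, q=3
  k=2: a=10, p=630, q=31
  k=3: a=1, p=691, q=34

691/34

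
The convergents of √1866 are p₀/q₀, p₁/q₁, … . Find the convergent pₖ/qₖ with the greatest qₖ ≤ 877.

√1866 = [43; 5, 14, 5, 86, …] (period length 4).
Convergents:
  p_0/q_0 = 43/1
  p_1/q_1 = 216/5
  p_2/q_2 = 3067/71
  p_3/q_3 = 15551/360
  p_4/q_4 = 1340453/31031
q_3 = 360 ≤ 877 < 31031 = q_4, so the answer is 15551/360.

15551/360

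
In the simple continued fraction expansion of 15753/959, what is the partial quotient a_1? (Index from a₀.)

15753 = 16·959 + 409   →  a_0 = 16
959 = 2·409 + 141   →  a_1 = 2

2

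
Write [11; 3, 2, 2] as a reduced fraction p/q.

Using pₖ = aₖpₖ₋₁ + pₖ₋₂ and qₖ = aₖqₖ₋₁ + qₖ₋₂:
  k=0: a=11, p=11, q=1
  k=1: a=3, p=34, q=3
  k=2: a=2, p=79, q=7
  k=3: a=2, p=192, q=17

192/17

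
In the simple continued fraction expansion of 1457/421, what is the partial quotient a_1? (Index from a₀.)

2

1457 = 3·421 + 194   →  a_0 = 3
421 = 2·194 + 33   →  a_1 = 2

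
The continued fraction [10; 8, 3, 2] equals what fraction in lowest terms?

Using pₖ = aₖpₖ₋₁ + pₖ₋₂ and qₖ = aₖqₖ₋₁ + qₖ₋₂:
  k=0: a=10, p=10, q=1
  k=1: a=8, p=81, q=8
  k=2: a=3, p=253, q=25
  k=3: a=2, p=587, q=58

587/58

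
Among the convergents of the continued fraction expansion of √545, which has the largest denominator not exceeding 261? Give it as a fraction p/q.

1961/84

√545 = [23; 2, 1, 8, 1, 2, 46, …] (period length 6).
Convergents:
  p_0/q_0 = 23/1
  p_1/q_1 = 47/2
  p_2/q_2 = 70/3
  p_3/q_3 = 607/26
  p_4/q_4 = 677/29
  p_5/q_5 = 1961/84
  p_6/q_6 = 90883/3893
q_5 = 84 ≤ 261 < 3893 = q_6, so the answer is 1961/84.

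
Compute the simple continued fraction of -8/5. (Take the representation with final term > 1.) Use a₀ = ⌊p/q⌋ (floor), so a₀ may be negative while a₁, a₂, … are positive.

-8 = -2×5 + 2
5 = 2×2 + 1
2 = 2×1 + 0  (stop)
So -8/5 = [-2; 2, 2].

[-2; 2, 2]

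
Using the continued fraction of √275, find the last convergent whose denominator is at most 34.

199/12

√275 = [16; 1, 1, 2, 1, 1, 32, …] (period length 6).
Convergents:
  p_0/q_0 = 16/1
  p_1/q_1 = 17/1
  p_2/q_2 = 33/2
  p_3/q_3 = 83/5
  p_4/q_4 = 116/7
  p_5/q_5 = 199/12
  p_6/q_6 = 6484/391
q_5 = 12 ≤ 34 < 391 = q_6, so the answer is 199/12.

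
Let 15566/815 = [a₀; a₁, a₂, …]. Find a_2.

16

15566 = 19·815 + 81   →  a_0 = 19
815 = 10·81 + 5   →  a_1 = 10
81 = 16·5 + 1   →  a_2 = 16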